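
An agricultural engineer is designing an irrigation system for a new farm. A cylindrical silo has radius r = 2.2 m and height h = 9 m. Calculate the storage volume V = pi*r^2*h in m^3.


V = pi * r^2 * h
  = pi * 2.2^2 * 9
  = pi * 4.84 * 9
  = 136.85 m^3


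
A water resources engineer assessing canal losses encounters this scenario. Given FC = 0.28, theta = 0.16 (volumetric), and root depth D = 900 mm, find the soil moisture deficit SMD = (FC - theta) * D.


SMD = (FC - theta) * D
    = (0.28 - 0.16) * 900
    = 0.120 * 900
    = 108 mm


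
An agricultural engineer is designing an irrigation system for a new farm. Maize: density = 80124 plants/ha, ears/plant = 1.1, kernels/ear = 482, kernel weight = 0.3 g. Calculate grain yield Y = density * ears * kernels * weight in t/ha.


Y = density * ears * kernels * kw
  = 80124 * 1.1 * 482 * 0.3 g/ha
  = 12744523.44 g/ha
  = 12744.52 kg/ha = 12.74 t/ha


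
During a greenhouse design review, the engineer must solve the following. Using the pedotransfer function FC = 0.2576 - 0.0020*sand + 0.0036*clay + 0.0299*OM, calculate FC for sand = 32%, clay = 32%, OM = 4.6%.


FC = 0.2576 - 0.0020*32 + 0.0036*32 + 0.0299*4.6
   = 0.2576 - 0.0640 + 0.1152 + 0.1375
   = 0.4463


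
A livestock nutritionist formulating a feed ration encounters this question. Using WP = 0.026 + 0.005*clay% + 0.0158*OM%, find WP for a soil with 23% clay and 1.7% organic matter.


WP = 0.026 + 0.005*23 + 0.0158*1.7
   = 0.026 + 0.1150 + 0.0269
   = 0.1679


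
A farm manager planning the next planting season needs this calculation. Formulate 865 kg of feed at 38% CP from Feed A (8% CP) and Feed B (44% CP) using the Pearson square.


parts_A = CP_b - target = 44 - 38 = 6
parts_B = target - CP_a = 38 - 8 = 30
total_parts = 6 + 30 = 36
Feed A = 865 * 6 / 36 = 144.17 kg
Feed B = 865 * 30 / 36 = 720.83 kg

144.17 kg


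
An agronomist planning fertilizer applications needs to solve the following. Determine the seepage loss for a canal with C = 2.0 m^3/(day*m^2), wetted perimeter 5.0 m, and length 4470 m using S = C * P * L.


S = C * P * L
  = 2.0 * 5.0 * 4470
  = 44700 m^3/day


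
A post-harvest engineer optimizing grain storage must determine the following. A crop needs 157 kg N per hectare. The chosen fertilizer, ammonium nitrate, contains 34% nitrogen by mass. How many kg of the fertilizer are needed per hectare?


Rate = N_required / (N_content / 100)
     = 157 / (34 / 100)
     = 157 / 0.34
     = 461.76 kg/ha


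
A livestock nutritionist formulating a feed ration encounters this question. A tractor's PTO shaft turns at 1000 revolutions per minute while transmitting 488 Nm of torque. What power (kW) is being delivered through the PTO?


P = 2*pi*n*T / 60000
  = 2*pi * 1000 * 488 / 60000
  = 3066194.43 / 60000
  = 51.10 kW


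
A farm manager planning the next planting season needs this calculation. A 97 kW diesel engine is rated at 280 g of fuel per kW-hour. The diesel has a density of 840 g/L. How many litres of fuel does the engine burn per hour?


FC = P * BSFC / rho_fuel
   = 97 * 280 / 840
   = 27160 / 840
   = 32.33 L/h


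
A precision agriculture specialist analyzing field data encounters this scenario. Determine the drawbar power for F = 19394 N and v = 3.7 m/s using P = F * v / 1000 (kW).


P = F * v / 1000
  = 19394 * 3.7 / 1000
  = 71757.80 / 1000
  = 71.76 kW


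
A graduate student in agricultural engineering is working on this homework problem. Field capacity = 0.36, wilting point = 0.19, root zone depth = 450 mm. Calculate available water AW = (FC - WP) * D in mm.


AW = (FC - WP) * D
   = (0.36 - 0.19) * 450
   = 0.17 * 450
   = 76.50 mm


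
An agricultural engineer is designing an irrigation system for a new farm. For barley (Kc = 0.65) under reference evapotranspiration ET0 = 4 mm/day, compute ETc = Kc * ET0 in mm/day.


ETc = Kc * ET0
    = 0.65 * 4
    = 2.60 mm/day


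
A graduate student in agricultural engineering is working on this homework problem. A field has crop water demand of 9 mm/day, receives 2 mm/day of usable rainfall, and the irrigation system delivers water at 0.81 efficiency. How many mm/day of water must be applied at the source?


IWR = (ETc - Pe) / Ea
    = (9 - 2) / 0.81
    = 7 / 0.81
    = 8.64 mm/day


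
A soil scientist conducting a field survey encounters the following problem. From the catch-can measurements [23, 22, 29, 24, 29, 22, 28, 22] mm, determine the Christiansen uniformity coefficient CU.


xbar = 199 / 8 = 24.875
sum|xi - xbar| = 22.750
CU = 100 * (1 - 22.750 / (8 * 24.875))
   = 100 * (1 - 0.1143)
   = 88.57%


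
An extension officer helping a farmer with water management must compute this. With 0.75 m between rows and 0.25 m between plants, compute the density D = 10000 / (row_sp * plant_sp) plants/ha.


D = 10000 / (row_sp * plant_sp)
  = 10000 / (0.75 * 0.25)
  = 10000 / 0.1875
  = 53333.33 plants/ha


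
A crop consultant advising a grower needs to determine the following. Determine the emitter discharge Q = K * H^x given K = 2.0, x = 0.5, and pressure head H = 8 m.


Q = K * H^x
  = 2.0 * 8^0.5
  = 2.0 * 2.8284
  = 5.66 L/h


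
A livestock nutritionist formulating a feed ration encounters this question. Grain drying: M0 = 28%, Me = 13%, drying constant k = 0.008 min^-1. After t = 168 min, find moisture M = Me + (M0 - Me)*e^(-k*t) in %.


M = Me + (M0 - Me) * e^(-k*t)
  = 13 + (28 - 13) * e^(-0.008*168)
  = 13 + 15 * e^(-1.344)
  = 13 + 15 * 0.26080
  = 13 + 3.9120
  = 16.91%


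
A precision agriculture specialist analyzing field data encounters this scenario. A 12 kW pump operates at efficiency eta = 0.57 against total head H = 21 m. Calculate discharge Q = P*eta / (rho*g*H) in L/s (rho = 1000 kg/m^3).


Q = (P * 1000 * eta) / (rho * g * H)
  = (12 * 1000 * 0.57) / (1000 * 9.81 * 21)
  = 6840 / 206010
  = 0.03320 m^3/s = 33.20 L/s


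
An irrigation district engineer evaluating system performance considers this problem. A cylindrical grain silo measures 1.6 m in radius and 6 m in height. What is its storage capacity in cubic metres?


V = pi * r^2 * h
  = pi * 1.6^2 * 6
  = pi * 2.56 * 6
  = 48.25 m^3


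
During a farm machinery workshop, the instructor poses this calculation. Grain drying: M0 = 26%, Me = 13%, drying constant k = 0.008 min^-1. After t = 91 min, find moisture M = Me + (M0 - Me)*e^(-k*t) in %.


M = Me + (M0 - Me) * e^(-k*t)
  = 13 + (26 - 13) * e^(-0.008*91)
  = 13 + 13 * e^(-0.728)
  = 13 + 13 * 0.48287
  = 13 + 6.2774
  = 19.28%


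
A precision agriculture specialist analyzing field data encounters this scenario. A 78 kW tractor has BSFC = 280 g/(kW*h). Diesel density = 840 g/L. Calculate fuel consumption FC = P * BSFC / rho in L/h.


FC = P * BSFC / rho_fuel
   = 78 * 280 / 840
   = 21840 / 840
   = 26 L/h


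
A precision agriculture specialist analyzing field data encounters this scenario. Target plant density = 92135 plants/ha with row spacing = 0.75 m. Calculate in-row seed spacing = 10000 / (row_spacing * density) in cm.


spacing = 10000 / (row_sp * density)
        = 10000 / (0.75 * 92135)
        = 10000 / 69101.25
        = 0.14472 m = 14.47 cm


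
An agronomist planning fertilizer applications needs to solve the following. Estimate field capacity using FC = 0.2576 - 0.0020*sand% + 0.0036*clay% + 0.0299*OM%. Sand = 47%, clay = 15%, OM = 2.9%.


FC = 0.2576 - 0.0020*47 + 0.0036*15 + 0.0299*2.9
   = 0.2576 - 0.0940 + 0.0540 + 0.0867
   = 0.3043


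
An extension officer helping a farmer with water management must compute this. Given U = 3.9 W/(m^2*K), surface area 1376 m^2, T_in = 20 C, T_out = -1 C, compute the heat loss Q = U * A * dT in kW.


dT = 20 - (-1) = 21 K
Q = U * A * dT
  = 3.9 * 1376 * 21
  = 112694.40 W = 112.69 kW


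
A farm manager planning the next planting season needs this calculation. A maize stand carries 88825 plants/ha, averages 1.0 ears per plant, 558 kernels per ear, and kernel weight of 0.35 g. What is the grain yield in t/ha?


Y = density * ears * kernels * kw
  = 88825 * 1.0 * 558 * 0.35 g/ha
  = 17347522.50 g/ha
  = 17347.52 kg/ha = 17.35 t/ha


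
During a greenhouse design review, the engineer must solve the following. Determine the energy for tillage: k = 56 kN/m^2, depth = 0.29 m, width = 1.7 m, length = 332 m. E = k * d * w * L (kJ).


E = k * d * w * L
  = 56 * 0.29 * 1.7 * 332
  = 9165.86 kJ


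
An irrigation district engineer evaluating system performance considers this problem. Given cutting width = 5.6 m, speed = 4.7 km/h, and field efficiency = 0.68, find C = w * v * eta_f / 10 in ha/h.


C = w * v * eta_f / 10
  = 5.6 * 4.7 * 0.68 / 10
  = 17.90 / 10
  = 1.79 ha/h


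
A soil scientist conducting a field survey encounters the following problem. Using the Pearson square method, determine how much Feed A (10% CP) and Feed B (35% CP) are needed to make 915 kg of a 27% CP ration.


parts_A = CP_b - target = 35 - 27 = 8
parts_B = target - CP_a = 27 - 10 = 17
total_parts = 8 + 17 = 25
Feed A = 915 * 8 / 25 = 292.80 kg
Feed B = 915 * 17 / 25 = 622.20 kg

292.80 kg


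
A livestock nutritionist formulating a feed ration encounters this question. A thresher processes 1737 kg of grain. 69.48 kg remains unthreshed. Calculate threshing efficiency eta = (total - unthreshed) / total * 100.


eta = (total - unthreshed) / total * 100
    = (1737 - 69.48) / 1737 * 100
    = 1667.52 / 1737 * 100
    = 96%


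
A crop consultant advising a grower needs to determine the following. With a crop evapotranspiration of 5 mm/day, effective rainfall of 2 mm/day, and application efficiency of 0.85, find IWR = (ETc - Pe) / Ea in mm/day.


IWR = (ETc - Pe) / Ea
    = (5 - 2) / 0.85
    = 3 / 0.85
    = 3.53 mm/day


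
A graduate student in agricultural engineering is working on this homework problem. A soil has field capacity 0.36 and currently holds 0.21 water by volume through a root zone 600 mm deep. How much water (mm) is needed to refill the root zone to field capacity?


SMD = (FC - theta) * D
    = (0.36 - 0.21) * 600
    = 0.150 * 600
    = 90 mm


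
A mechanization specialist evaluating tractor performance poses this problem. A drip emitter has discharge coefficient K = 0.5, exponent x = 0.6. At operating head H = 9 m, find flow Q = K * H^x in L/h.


Q = K * H^x
  = 0.5 * 9^0.6
  = 0.5 * 3.7372
  = 1.87 L/h


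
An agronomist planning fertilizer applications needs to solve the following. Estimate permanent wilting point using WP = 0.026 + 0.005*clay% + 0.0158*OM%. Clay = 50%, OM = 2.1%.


WP = 0.026 + 0.005*50 + 0.0158*2.1
   = 0.026 + 0.2500 + 0.0332
   = 0.3092


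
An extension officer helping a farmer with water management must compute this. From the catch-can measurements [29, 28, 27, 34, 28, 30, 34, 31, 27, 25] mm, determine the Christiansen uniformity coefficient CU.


xbar = 293 / 10 = 29.300
sum|xi - xbar| = 23.600
CU = 100 * (1 - 23.600 / (10 * 29.300))
   = 100 * (1 - 0.0805)
   = 91.95%


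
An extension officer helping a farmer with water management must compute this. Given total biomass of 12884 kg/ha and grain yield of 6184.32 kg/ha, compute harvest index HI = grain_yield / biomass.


HI = grain_yield / biomass
   = 6184.32 / 12884
   = 0.48


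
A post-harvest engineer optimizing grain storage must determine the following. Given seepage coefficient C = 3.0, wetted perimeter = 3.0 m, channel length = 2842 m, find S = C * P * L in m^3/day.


S = C * P * L
  = 3.0 * 3.0 * 2842
  = 25578 m^3/day


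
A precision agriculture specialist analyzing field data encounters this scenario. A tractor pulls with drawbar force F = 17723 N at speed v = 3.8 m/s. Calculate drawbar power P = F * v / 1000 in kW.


P = F * v / 1000
  = 17723 * 3.8 / 1000
  = 67347.40 / 1000
  = 67.35 kW


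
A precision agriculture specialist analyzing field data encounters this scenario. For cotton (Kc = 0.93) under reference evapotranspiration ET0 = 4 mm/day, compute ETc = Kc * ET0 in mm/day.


ETc = Kc * ET0
    = 0.93 * 4
    = 3.72 mm/day


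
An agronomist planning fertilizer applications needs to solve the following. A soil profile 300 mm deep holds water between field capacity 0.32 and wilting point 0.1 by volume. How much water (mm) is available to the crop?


AW = (FC - WP) * D
   = (0.32 - 0.1) * 300
   = 0.22 * 300
   = 66 mm


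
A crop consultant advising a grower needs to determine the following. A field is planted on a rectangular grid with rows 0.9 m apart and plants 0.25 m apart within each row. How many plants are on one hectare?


D = 10000 / (row_sp * plant_sp)
  = 10000 / (0.9 * 0.25)
  = 10000 / 0.2250
  = 44444.44 plants/ha


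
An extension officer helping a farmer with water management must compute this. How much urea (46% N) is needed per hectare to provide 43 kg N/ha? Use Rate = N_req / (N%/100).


Rate = N_required / (N_content / 100)
     = 43 / (46 / 100)
     = 43 / 0.46
     = 93.48 kg/ha


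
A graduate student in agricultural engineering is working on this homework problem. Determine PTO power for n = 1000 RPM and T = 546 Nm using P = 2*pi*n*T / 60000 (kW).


P = 2*pi*n*T / 60000
  = 2*pi * 1000 * 546 / 60000
  = 3430619.18 / 60000
  = 57.18 kW


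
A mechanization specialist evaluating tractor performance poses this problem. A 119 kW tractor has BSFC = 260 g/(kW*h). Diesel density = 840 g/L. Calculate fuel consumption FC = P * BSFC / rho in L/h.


FC = P * BSFC / rho_fuel
   = 119 * 260 / 840
   = 30940 / 840
   = 36.83 L/h


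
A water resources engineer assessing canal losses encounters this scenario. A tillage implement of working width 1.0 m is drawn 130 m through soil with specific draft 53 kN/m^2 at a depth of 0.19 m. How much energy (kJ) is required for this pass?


E = k * d * w * L
  = 53 * 0.19 * 1.0 * 130
  = 1309.10 kJ


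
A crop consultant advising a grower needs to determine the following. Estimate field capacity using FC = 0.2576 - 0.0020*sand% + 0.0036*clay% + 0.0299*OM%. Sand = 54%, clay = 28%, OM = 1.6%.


FC = 0.2576 - 0.0020*54 + 0.0036*28 + 0.0299*1.6
   = 0.2576 - 0.1080 + 0.1008 + 0.0478
   = 0.2982


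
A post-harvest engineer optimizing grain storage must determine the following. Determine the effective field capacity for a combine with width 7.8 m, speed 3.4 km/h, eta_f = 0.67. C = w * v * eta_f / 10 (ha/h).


C = w * v * eta_f / 10
  = 7.8 * 3.4 * 0.67 / 10
  = 17.77 / 10
  = 1.78 ha/h


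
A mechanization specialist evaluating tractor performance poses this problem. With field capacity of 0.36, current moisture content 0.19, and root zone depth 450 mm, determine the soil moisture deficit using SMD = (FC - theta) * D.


SMD = (FC - theta) * D
    = (0.36 - 0.19) * 450
    = 0.170 * 450
    = 76.50 mm


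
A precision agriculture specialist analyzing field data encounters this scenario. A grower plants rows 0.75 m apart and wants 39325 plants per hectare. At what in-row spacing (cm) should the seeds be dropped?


spacing = 10000 / (row_sp * density)
        = 10000 / (0.75 * 39325)
        = 10000 / 29493.75
        = 0.33905 m = 33.91 cm


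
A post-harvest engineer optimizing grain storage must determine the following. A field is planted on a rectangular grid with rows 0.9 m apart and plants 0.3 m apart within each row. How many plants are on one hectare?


D = 10000 / (row_sp * plant_sp)
  = 10000 / (0.9 * 0.3)
  = 10000 / 0.2700
  = 37037.04 plants/ha


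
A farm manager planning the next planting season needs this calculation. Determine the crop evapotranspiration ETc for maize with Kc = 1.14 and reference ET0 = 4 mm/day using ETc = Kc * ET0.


ETc = Kc * ET0
    = 1.14 * 4
    = 4.56 mm/day


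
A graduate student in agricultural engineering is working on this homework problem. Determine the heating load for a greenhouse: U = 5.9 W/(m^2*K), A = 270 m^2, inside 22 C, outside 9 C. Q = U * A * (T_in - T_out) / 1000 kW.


dT = 22 - (9) = 13 K
Q = U * A * dT
  = 5.9 * 270 * 13
  = 20709 W = 20.71 kW


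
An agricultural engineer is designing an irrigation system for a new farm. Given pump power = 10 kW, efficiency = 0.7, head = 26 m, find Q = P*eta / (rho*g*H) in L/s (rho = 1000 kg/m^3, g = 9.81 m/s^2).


Q = (P * 1000 * eta) / (rho * g * H)
  = (10 * 1000 * 0.7) / (1000 * 9.81 * 26)
  = 7000 / 255060
  = 0.02744 m^3/s = 27.44 L/s


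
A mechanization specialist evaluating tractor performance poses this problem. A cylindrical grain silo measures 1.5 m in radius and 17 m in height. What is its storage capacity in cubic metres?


V = pi * r^2 * h
  = pi * 1.5^2 * 17
  = pi * 2.25 * 17
  = 120.17 m^3


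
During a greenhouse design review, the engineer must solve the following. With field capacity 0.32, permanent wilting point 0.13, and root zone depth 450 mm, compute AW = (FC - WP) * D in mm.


AW = (FC - WP) * D
   = (0.32 - 0.13) * 450
   = 0.19 * 450
   = 85.50 mm


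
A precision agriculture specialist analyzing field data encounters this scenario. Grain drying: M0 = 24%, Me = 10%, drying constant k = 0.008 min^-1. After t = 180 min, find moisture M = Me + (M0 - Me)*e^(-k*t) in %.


M = Me + (M0 - Me) * e^(-k*t)
  = 10 + (24 - 10) * e^(-0.008*180)
  = 10 + 14 * e^(-1.440)
  = 10 + 14 * 0.23693
  = 10 + 3.3170
  = 13.32%


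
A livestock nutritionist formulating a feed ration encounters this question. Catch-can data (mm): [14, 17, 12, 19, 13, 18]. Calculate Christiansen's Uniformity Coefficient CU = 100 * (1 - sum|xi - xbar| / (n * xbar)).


xbar = 93 / 6 = 15.500
sum|xi - xbar| = 15
CU = 100 * (1 - 15 / (6 * 15.500))
   = 100 * (1 - 0.1613)
   = 83.87%


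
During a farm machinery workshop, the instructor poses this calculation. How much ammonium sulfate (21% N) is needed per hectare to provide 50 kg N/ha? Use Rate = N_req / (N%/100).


Rate = N_required / (N_content / 100)
     = 50 / (21 / 100)
     = 50 / 0.21
     = 238.10 kg/ha


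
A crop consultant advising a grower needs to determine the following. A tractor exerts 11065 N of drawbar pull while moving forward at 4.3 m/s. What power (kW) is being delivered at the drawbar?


P = F * v / 1000
  = 11065 * 4.3 / 1000
  = 47579.50 / 1000
  = 47.58 kW


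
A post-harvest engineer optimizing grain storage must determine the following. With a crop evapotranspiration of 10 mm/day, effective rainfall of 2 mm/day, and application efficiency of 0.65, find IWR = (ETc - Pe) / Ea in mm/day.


IWR = (ETc - Pe) / Ea
    = (10 - 2) / 0.65
    = 8 / 0.65
    = 12.31 mm/day


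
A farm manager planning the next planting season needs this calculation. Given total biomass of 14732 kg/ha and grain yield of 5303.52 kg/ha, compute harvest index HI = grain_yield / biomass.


HI = grain_yield / biomass
   = 5303.52 / 14732
   = 0.36


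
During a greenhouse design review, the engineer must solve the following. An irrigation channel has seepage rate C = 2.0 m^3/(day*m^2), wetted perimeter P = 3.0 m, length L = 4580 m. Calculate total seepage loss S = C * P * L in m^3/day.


S = C * P * L
  = 2.0 * 3.0 * 4580
  = 27480 m^3/day


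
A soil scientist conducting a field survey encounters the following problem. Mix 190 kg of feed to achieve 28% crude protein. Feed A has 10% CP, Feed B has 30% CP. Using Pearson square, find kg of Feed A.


parts_A = CP_b - target = 30 - 28 = 2
parts_B = target - CP_a = 28 - 10 = 18
total_parts = 2 + 18 = 20
Feed A = 190 * 2 / 20 = 19 kg
Feed B = 190 * 18 / 20 = 171 kg

19 kg


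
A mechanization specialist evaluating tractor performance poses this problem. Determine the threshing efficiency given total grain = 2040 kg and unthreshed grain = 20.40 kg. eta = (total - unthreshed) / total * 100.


eta = (total - unthreshed) / total * 100
    = (2040 - 20.40) / 2040 * 100
    = 2019.60 / 2040 * 100
    = 99%


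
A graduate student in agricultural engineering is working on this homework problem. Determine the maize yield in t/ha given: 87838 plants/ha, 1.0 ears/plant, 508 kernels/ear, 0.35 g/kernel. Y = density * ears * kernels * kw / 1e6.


Y = density * ears * kernels * kw
  = 87838 * 1.0 * 508 * 0.35 g/ha
  = 15617596.40 g/ha
  = 15617.60 kg/ha = 15.62 t/ha


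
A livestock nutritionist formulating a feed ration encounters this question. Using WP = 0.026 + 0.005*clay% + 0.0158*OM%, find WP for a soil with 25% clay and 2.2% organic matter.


WP = 0.026 + 0.005*25 + 0.0158*2.2
   = 0.026 + 0.1250 + 0.0348
   = 0.1858


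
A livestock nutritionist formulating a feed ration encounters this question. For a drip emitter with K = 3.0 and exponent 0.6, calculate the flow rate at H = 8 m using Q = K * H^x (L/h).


Q = K * H^x
  = 3.0 * 8^0.6
  = 3.0 * 3.4822
  = 10.45 L/h


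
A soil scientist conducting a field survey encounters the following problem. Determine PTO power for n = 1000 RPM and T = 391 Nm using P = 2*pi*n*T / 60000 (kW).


P = 2*pi*n*T / 60000
  = 2*pi * 1000 * 391 / 60000
  = 2456725.46 / 60000
  = 40.95 kW


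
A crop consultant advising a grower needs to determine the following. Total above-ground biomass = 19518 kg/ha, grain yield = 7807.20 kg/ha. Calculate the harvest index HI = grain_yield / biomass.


HI = grain_yield / biomass
   = 7807.20 / 19518
   = 0.40


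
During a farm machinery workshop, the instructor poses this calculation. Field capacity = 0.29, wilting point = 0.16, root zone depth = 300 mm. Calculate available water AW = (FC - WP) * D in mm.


AW = (FC - WP) * D
   = (0.29 - 0.16) * 300
   = 0.13 * 300
   = 39 mm


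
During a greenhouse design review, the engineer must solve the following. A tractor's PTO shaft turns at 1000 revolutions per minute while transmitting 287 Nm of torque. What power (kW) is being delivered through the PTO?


P = 2*pi*n*T / 60000
  = 2*pi * 1000 * 287 / 60000
  = 1803274.18 / 60000
  = 30.05 kW


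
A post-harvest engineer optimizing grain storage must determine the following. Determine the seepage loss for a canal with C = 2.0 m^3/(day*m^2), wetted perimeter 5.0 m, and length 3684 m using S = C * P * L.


S = C * P * L
  = 2.0 * 5.0 * 3684
  = 36840 m^3/day


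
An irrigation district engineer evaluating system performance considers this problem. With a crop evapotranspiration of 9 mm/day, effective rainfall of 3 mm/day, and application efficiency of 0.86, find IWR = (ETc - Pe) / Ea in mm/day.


IWR = (ETc - Pe) / Ea
    = (9 - 3) / 0.86
    = 6 / 0.86
    = 6.98 mm/day


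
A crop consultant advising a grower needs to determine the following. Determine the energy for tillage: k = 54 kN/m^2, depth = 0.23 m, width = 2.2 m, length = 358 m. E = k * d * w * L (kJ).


E = k * d * w * L
  = 54 * 0.23 * 2.2 * 358
  = 9781.99 kJ


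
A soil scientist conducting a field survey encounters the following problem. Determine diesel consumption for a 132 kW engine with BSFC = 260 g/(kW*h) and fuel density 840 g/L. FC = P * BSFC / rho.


FC = P * BSFC / rho_fuel
   = 132 * 260 / 840
   = 34320 / 840
   = 40.86 L/h


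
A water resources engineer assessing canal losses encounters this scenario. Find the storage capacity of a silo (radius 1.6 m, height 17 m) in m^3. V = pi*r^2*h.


V = pi * r^2 * h
  = pi * 1.6^2 * 17
  = pi * 2.56 * 17
  = 136.72 m^3


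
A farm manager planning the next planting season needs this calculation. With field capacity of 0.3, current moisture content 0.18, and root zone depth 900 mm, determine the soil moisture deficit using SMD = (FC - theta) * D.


SMD = (FC - theta) * D
    = (0.3 - 0.18) * 900
    = 0.120 * 900
    = 108 mm


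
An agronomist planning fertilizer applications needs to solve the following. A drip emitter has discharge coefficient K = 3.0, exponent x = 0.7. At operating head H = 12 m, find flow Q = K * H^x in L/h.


Q = K * H^x
  = 3.0 * 12^0.7
  = 3.0 * 5.6941
  = 17.08 L/h


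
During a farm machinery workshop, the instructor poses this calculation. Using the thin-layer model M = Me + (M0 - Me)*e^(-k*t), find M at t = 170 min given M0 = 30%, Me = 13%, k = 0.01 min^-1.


M = Me + (M0 - Me) * e^(-k*t)
  = 13 + (30 - 13) * e^(-0.01*170)
  = 13 + 17 * e^(-1.700)
  = 13 + 17 * 0.18268
  = 13 + 3.1056
  = 16.11%


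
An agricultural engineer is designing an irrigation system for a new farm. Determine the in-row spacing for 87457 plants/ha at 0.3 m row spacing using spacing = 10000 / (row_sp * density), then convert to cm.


spacing = 10000 / (row_sp * density)
        = 10000 / (0.3 * 87457)
        = 10000 / 26237.10
        = 0.38114 m = 38.11 cm


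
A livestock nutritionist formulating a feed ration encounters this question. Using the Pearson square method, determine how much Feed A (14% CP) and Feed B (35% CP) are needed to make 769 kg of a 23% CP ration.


parts_A = CP_b - target = 35 - 23 = 12
parts_B = target - CP_a = 23 - 14 = 9
total_parts = 12 + 9 = 21
Feed A = 769 * 12 / 21 = 439.43 kg
Feed B = 769 * 9 / 21 = 329.57 kg

439.43 kg


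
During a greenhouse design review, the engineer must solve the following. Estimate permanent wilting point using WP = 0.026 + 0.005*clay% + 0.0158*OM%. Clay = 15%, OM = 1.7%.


WP = 0.026 + 0.005*15 + 0.0158*1.7
   = 0.026 + 0.0750 + 0.0269
   = 0.1279


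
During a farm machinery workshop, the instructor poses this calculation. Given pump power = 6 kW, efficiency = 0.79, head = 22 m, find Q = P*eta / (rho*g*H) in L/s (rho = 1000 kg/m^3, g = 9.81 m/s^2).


Q = (P * 1000 * eta) / (rho * g * H)
  = (6 * 1000 * 0.79) / (1000 * 9.81 * 22)
  = 4740 / 215820
  = 0.02196 m^3/s = 21.96 L/s


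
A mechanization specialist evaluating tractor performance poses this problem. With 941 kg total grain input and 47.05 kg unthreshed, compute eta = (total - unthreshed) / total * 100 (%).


eta = (total - unthreshed) / total * 100
    = (941 - 47.05) / 941 * 100
    = 893.95 / 941 * 100
    = 95%


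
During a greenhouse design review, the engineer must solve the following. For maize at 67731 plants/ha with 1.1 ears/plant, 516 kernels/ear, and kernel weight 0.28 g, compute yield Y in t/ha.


Y = density * ears * kernels * kw
  = 67731 * 1.1 * 516 * 0.28 g/ha
  = 10764352.37 g/ha
  = 10764.35 kg/ha = 10.76 t/ha


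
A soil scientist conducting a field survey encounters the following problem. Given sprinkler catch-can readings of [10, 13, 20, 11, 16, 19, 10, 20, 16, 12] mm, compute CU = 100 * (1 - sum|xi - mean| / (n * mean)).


xbar = 147 / 10 = 14.700
sum|xi - xbar| = 35
CU = 100 * (1 - 35 / (10 * 14.700))
   = 100 * (1 - 0.2381)
   = 76.19%


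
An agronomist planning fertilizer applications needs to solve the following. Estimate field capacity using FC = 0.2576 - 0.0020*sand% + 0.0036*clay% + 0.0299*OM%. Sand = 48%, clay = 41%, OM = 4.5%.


FC = 0.2576 - 0.0020*48 + 0.0036*41 + 0.0299*4.5
   = 0.2576 - 0.0960 + 0.1476 + 0.1346
   = 0.4438


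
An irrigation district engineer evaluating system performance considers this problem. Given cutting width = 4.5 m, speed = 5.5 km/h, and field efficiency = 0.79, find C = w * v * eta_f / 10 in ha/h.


C = w * v * eta_f / 10
  = 4.5 * 5.5 * 0.79 / 10
  = 19.55 / 10
  = 1.96 ha/h


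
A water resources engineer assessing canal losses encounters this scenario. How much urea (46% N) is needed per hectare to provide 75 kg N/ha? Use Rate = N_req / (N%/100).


Rate = N_required / (N_content / 100)
     = 75 / (46 / 100)
     = 75 / 0.46
     = 163.04 kg/ha


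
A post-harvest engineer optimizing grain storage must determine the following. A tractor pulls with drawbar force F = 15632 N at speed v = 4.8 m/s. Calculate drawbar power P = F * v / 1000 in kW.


P = F * v / 1000
  = 15632 * 4.8 / 1000
  = 75033.60 / 1000
  = 75.03 kW


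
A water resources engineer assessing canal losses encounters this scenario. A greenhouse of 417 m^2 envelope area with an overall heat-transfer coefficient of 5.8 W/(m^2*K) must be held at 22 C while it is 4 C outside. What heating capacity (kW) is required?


dT = 22 - (4) = 18 K
Q = U * A * dT
  = 5.8 * 417 * 18
  = 43534.80 W = 43.53 kW


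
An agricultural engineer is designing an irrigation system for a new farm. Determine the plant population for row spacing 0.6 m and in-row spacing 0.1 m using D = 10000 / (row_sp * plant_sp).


D = 10000 / (row_sp * plant_sp)
  = 10000 / (0.6 * 0.1)
  = 10000 / 0.0600
  = 166666.67 plants/ha


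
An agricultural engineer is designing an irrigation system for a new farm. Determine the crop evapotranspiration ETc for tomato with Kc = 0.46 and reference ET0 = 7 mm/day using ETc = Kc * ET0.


ETc = Kc * ET0
    = 0.46 * 7
    = 3.22 mm/day


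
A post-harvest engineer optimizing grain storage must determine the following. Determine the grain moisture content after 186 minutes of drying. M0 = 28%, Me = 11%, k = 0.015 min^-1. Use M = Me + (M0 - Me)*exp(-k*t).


M = Me + (M0 - Me) * e^(-k*t)
  = 11 + (28 - 11) * e^(-0.015*186)
  = 11 + 17 * e^(-2.790)
  = 11 + 17 * 0.06142
  = 11 + 1.0442
  = 12.04%


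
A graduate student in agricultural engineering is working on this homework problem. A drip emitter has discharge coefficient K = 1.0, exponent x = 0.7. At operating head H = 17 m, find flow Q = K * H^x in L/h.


Q = K * H^x
  = 1.0 * 17^0.7
  = 1.0 * 7.2663
  = 7.27 L/h


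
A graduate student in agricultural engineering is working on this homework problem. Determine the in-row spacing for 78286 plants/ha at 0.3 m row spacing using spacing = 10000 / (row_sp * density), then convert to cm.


spacing = 10000 / (row_sp * density)
        = 10000 / (0.3 * 78286)
        = 10000 / 23485.80
        = 0.42579 m = 42.58 cm


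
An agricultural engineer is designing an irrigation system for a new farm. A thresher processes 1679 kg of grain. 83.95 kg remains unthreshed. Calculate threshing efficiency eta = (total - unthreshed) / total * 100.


eta = (total - unthreshed) / total * 100
    = (1679 - 83.95) / 1679 * 100
    = 1595.05 / 1679 * 100
    = 95%


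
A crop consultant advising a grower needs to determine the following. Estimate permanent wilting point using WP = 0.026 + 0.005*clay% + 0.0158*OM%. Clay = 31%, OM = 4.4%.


WP = 0.026 + 0.005*31 + 0.0158*4.4
   = 0.026 + 0.1550 + 0.0695
   = 0.2505


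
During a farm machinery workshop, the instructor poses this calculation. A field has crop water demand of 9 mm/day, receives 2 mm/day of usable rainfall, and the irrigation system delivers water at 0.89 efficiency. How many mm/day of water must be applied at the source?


IWR = (ETc - Pe) / Ea
    = (9 - 2) / 0.89
    = 7 / 0.89
    = 7.87 mm/day


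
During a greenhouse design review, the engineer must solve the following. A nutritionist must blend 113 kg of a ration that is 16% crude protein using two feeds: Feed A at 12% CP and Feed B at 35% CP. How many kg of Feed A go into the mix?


parts_A = CP_b - target = 35 - 16 = 19
parts_B = target - CP_a = 16 - 12 = 4
total_parts = 19 + 4 = 23
Feed A = 113 * 19 / 23 = 93.35 kg
Feed B = 113 * 4 / 23 = 19.65 kg

93.35 kg


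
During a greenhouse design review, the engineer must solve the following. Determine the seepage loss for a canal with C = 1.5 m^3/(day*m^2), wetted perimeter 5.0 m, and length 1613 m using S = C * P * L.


S = C * P * L
  = 1.5 * 5.0 * 1613
  = 12097.50 m^3/day


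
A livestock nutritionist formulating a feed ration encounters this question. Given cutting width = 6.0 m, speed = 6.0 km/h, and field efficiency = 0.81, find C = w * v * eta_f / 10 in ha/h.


C = w * v * eta_f / 10
  = 6.0 * 6.0 * 0.81 / 10
  = 29.16 / 10
  = 2.92 ha/h


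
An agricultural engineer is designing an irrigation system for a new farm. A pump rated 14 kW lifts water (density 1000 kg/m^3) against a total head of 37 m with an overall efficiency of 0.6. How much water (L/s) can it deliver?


Q = (P * 1000 * eta) / (rho * g * H)
  = (14 * 1000 * 0.6) / (1000 * 9.81 * 37)
  = 8400 / 362970
  = 0.02314 m^3/s = 23.14 L/s


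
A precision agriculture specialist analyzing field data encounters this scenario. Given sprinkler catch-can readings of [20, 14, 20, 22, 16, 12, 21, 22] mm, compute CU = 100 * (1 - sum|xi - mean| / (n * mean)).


xbar = 147 / 8 = 18.375
sum|xi - xbar| = 26.250
CU = 100 * (1 - 26.250 / (8 * 18.375))
   = 100 * (1 - 0.1786)
   = 82.14%


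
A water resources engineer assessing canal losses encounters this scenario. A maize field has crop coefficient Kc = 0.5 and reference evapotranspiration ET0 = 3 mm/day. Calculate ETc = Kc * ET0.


ETc = Kc * ET0
    = 0.5 * 3
    = 1.50 mm/day


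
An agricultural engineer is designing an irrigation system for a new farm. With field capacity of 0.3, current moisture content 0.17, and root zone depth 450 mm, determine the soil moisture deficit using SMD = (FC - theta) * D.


SMD = (FC - theta) * D
    = (0.3 - 0.17) * 450
    = 0.130 * 450
    = 58.50 mm


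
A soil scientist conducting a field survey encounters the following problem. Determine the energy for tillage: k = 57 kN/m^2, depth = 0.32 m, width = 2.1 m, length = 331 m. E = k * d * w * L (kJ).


E = k * d * w * L
  = 57 * 0.32 * 2.1 * 331
  = 12678.62 kJ


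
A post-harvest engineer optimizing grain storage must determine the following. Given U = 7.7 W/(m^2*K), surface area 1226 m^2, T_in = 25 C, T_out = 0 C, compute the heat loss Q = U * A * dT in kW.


dT = 25 - (0) = 25 K
Q = U * A * dT
  = 7.7 * 1226 * 25
  = 236005 W = 236.01 kW


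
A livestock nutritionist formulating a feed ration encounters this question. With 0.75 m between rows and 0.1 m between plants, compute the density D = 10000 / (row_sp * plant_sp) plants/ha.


D = 10000 / (row_sp * plant_sp)
  = 10000 / (0.75 * 0.1)
  = 10000 / 0.0750
  = 133333.33 plants/ha


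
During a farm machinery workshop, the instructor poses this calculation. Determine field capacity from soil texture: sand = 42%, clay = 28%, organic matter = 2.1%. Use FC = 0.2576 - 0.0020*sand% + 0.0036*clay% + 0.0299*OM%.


FC = 0.2576 - 0.0020*42 + 0.0036*28 + 0.0299*2.1
   = 0.2576 - 0.0840 + 0.1008 + 0.0628
   = 0.3372


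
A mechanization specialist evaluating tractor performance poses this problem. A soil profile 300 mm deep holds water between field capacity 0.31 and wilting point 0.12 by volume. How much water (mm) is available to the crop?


AW = (FC - WP) * D
   = (0.31 - 0.12) * 300
   = 0.19 * 300
   = 57 mm


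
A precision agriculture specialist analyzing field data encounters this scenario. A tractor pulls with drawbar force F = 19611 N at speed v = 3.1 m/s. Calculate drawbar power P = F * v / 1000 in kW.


P = F * v / 1000
  = 19611 * 3.1 / 1000
  = 60794.10 / 1000
  = 60.79 kW


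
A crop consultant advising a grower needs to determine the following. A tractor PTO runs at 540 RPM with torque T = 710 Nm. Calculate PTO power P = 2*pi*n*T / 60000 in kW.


P = 2*pi*n*T / 60000
  = 2*pi * 540 * 710 / 60000
  = 2408973.25 / 60000
  = 40.15 kW


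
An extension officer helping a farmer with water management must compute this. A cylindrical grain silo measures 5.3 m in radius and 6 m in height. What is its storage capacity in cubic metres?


V = pi * r^2 * h
  = pi * 5.3^2 * 6
  = pi * 28.09 * 6
  = 529.48 m^3


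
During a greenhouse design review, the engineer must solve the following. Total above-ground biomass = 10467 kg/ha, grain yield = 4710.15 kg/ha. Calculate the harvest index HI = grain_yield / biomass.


HI = grain_yield / biomass
   = 4710.15 / 10467
   = 0.45


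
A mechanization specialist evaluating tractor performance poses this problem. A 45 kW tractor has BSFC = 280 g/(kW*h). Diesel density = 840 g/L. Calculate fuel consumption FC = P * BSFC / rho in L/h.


FC = P * BSFC / rho_fuel
   = 45 * 280 / 840
   = 12600 / 840
   = 15 L/h


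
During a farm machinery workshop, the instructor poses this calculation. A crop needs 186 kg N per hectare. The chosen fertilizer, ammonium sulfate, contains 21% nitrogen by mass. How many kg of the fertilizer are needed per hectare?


Rate = N_required / (N_content / 100)
     = 186 / (21 / 100)
     = 186 / 0.21
     = 885.71 kg/ha


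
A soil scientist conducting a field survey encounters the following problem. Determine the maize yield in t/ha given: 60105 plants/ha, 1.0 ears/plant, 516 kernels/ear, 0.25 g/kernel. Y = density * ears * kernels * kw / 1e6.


Y = density * ears * kernels * kw
  = 60105 * 1.0 * 516 * 0.25 g/ha
  = 7753545 g/ha
  = 7753.55 kg/ha = 7.75 t/ha


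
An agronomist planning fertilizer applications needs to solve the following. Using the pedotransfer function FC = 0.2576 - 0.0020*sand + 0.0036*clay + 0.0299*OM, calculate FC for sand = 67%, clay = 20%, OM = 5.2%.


FC = 0.2576 - 0.0020*67 + 0.0036*20 + 0.0299*5.2
   = 0.2576 - 0.1340 + 0.0720 + 0.1555
   = 0.3511


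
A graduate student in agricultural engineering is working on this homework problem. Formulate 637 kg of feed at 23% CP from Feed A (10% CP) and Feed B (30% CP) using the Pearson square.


parts_A = CP_b - target = 30 - 23 = 7
parts_B = target - CP_a = 23 - 10 = 13
total_parts = 7 + 13 = 20
Feed A = 637 * 7 / 20 = 222.95 kg
Feed B = 637 * 13 / 20 = 414.05 kg

222.95 kg


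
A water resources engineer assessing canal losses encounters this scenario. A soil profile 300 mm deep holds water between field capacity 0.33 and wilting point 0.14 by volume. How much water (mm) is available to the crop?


AW = (FC - WP) * D
   = (0.33 - 0.14) * 300
   = 0.19 * 300
   = 57 mm


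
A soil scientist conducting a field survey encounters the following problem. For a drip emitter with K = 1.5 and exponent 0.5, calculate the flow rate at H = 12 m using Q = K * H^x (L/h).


Q = K * H^x
  = 1.5 * 12^0.5
  = 1.5 * 3.4641
  = 5.20 L/h


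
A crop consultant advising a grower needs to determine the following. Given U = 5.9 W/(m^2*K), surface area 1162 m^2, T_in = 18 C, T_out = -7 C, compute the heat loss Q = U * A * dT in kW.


dT = 18 - (-7) = 25 K
Q = U * A * dT
  = 5.9 * 1162 * 25
  = 171395 W = 171.40 kW


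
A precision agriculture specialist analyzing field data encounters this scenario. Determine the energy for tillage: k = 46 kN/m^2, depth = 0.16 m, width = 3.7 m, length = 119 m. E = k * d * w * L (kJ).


E = k * d * w * L
  = 46 * 0.16 * 3.7 * 119
  = 3240.61 kJ


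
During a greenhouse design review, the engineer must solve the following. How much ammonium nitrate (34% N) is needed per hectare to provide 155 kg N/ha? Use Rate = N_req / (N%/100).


Rate = N_required / (N_content / 100)
     = 155 / (34 / 100)
     = 155 / 0.34
     = 455.88 kg/ha


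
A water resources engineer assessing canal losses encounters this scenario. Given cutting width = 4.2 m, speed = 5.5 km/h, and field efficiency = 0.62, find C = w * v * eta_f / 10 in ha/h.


C = w * v * eta_f / 10
  = 4.2 * 5.5 * 0.62 / 10
  = 14.32 / 10
  = 1.43 ha/h


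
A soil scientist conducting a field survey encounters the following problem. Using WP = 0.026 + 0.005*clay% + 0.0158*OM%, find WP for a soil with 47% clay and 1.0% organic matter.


WP = 0.026 + 0.005*47 + 0.0158*1.0
   = 0.026 + 0.2350 + 0.0158
   = 0.2768


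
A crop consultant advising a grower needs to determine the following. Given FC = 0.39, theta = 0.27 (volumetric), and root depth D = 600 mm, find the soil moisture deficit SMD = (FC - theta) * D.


SMD = (FC - theta) * D
    = (0.39 - 0.27) * 600
    = 0.120 * 600
    = 72 mm


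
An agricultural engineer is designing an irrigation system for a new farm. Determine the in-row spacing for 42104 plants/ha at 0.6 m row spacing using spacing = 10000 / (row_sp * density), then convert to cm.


spacing = 10000 / (row_sp * density)
        = 10000 / (0.6 * 42104)
        = 10000 / 25262.40
        = 0.39585 m = 39.58 cm


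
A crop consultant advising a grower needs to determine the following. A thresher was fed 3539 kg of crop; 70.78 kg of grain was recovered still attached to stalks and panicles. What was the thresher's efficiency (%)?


eta = (total - unthreshed) / total * 100
    = (3539 - 70.78) / 3539 * 100
    = 3468.22 / 3539 * 100
    = 98%
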